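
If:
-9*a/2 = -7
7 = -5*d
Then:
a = 14/9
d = -7/5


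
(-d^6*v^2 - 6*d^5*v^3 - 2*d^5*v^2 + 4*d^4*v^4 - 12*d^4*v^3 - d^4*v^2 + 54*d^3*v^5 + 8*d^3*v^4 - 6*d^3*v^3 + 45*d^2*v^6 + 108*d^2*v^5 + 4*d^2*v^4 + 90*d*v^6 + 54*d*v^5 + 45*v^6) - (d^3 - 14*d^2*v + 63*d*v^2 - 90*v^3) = -d^6*v^2 - 6*d^5*v^3 - 2*d^5*v^2 + 4*d^4*v^4 - 12*d^4*v^3 - d^4*v^2 + 54*d^3*v^5 + 8*d^3*v^4 - 6*d^3*v^3 - d^3 + 45*d^2*v^6 + 108*d^2*v^5 + 4*d^2*v^4 + 14*d^2*v + 90*d*v^6 + 54*d*v^5 - 63*d*v^2 + 45*v^6 + 90*v^3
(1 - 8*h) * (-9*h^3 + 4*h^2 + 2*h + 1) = 72*h^4 - 41*h^3 - 12*h^2 - 6*h + 1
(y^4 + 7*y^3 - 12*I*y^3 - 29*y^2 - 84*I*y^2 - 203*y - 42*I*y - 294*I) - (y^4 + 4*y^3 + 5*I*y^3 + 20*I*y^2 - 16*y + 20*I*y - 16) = 3*y^3 - 17*I*y^3 - 29*y^2 - 104*I*y^2 - 187*y - 62*I*y + 16 - 294*I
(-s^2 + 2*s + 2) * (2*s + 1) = -2*s^3 + 3*s^2 + 6*s + 2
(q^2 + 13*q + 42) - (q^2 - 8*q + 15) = 21*q + 27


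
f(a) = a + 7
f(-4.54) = 2.46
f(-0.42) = 6.58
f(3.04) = 10.04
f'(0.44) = 1.00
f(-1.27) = 5.73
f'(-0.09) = 1.00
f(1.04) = 8.04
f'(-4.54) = 1.00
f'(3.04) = 1.00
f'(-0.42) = 1.00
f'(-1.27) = 1.00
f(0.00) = 7.00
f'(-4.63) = 1.00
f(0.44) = 7.44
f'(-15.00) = 1.00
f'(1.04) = 1.00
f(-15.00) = -8.00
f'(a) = 1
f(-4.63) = 2.37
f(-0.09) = 6.91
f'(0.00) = 1.00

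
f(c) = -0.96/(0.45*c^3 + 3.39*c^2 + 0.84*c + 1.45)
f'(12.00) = 0.00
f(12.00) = -0.00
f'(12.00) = 0.00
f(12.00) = -0.00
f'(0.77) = 0.35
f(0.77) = -0.22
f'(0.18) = 0.69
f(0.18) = -0.56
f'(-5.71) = 0.01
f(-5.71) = -0.04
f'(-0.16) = -0.10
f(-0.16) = -0.69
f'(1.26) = 0.14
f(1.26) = -0.11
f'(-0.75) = -0.52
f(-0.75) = -0.38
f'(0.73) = 0.38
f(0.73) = -0.24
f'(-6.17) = 0.03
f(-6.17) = -0.05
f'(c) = -0.96*(-1.35*c^2 - 6.78*c - 0.84)/(0.45*c^3 + 3.39*c^2 + 0.84*c + 1.45)^2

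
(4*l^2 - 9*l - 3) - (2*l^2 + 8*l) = 2*l^2 - 17*l - 3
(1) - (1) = 0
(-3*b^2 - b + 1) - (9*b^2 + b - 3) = -12*b^2 - 2*b + 4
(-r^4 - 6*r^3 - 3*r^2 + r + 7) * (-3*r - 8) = 3*r^5 + 26*r^4 + 57*r^3 + 21*r^2 - 29*r - 56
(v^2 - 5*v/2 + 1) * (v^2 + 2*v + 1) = v^4 - v^3/2 - 3*v^2 - v/2 + 1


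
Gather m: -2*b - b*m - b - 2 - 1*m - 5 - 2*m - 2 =-3*b + m*(-b - 3) - 9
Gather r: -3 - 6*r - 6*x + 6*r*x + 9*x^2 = r*(6*x - 6) + 9*x^2 - 6*x - 3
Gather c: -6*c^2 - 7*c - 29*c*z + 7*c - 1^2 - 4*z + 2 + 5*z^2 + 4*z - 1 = -6*c^2 - 29*c*z + 5*z^2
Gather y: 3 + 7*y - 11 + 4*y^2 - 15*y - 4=4*y^2 - 8*y - 12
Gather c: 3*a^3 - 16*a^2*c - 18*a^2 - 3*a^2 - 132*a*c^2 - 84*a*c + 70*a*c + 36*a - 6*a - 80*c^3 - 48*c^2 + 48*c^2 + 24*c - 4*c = 3*a^3 - 21*a^2 - 132*a*c^2 + 30*a - 80*c^3 + c*(-16*a^2 - 14*a + 20)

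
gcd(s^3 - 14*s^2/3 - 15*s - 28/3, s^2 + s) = s + 1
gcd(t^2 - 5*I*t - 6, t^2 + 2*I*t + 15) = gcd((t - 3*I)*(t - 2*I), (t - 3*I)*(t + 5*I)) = t - 3*I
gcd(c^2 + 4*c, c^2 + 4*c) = c^2 + 4*c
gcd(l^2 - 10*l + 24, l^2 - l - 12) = l - 4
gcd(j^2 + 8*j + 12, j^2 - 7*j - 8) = 1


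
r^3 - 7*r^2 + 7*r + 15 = (r - 5)*(r - 3)*(r + 1)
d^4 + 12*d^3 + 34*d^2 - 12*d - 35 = (d - 1)*(d + 1)*(d + 5)*(d + 7)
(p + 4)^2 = p^2 + 8*p + 16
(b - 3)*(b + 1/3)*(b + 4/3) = b^3 - 4*b^2/3 - 41*b/9 - 4/3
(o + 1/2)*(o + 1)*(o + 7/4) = o^3 + 13*o^2/4 + 25*o/8 + 7/8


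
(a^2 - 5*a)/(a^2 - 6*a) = (a - 5)/(a - 6)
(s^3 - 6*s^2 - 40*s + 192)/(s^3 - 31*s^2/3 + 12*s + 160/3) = 3*(s + 6)/(3*s + 5)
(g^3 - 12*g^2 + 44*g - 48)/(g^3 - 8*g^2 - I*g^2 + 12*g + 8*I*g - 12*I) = (g - 4)/(g - I)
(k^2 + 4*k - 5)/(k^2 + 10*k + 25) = (k - 1)/(k + 5)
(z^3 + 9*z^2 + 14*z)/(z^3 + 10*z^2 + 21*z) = (z + 2)/(z + 3)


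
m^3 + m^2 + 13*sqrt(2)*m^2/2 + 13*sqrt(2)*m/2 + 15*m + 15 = (m + 1)*(m + 3*sqrt(2)/2)*(m + 5*sqrt(2))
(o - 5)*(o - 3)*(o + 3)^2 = o^4 - 2*o^3 - 24*o^2 + 18*o + 135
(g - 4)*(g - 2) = g^2 - 6*g + 8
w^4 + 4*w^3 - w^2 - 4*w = w*(w - 1)*(w + 1)*(w + 4)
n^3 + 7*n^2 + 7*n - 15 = (n - 1)*(n + 3)*(n + 5)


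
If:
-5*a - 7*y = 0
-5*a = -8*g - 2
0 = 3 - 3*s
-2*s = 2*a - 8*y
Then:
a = -7/27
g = -89/216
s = 1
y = 5/27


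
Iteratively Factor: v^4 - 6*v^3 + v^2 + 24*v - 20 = (v - 2)*(v^3 - 4*v^2 - 7*v + 10) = (v - 2)*(v + 2)*(v^2 - 6*v + 5) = (v - 5)*(v - 2)*(v + 2)*(v - 1)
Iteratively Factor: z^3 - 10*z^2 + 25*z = (z - 5)*(z^2 - 5*z) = z*(z - 5)*(z - 5)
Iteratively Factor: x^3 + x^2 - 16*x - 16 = (x - 4)*(x^2 + 5*x + 4) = (x - 4)*(x + 4)*(x + 1)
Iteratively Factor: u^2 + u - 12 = (u - 3)*(u + 4)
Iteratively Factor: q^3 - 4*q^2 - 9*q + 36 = (q - 3)*(q^2 - q - 12) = (q - 3)*(q + 3)*(q - 4)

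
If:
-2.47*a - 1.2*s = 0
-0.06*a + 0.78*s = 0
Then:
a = 0.00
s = 0.00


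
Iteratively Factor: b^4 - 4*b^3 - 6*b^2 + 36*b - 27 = (b + 3)*(b^3 - 7*b^2 + 15*b - 9) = (b - 3)*(b + 3)*(b^2 - 4*b + 3) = (b - 3)*(b - 1)*(b + 3)*(b - 3)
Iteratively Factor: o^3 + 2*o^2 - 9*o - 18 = (o + 2)*(o^2 - 9) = (o - 3)*(o + 2)*(o + 3)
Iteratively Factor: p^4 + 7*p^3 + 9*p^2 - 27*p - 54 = (p + 3)*(p^3 + 4*p^2 - 3*p - 18) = (p + 3)^2*(p^2 + p - 6) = (p + 3)^3*(p - 2)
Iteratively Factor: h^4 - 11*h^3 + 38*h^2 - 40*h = (h - 2)*(h^3 - 9*h^2 + 20*h) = (h - 4)*(h - 2)*(h^2 - 5*h) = h*(h - 4)*(h - 2)*(h - 5)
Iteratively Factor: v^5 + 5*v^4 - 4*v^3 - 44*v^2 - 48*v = (v + 2)*(v^4 + 3*v^3 - 10*v^2 - 24*v) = v*(v + 2)*(v^3 + 3*v^2 - 10*v - 24) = v*(v - 3)*(v + 2)*(v^2 + 6*v + 8) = v*(v - 3)*(v + 2)^2*(v + 4)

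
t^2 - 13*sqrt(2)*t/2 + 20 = (t - 4*sqrt(2))*(t - 5*sqrt(2)/2)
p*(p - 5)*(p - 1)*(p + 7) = p^4 + p^3 - 37*p^2 + 35*p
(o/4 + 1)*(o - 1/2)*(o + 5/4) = o^3/4 + 19*o^2/16 + 19*o/32 - 5/8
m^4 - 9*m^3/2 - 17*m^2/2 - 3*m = m*(m - 6)*(m + 1/2)*(m + 1)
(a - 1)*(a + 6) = a^2 + 5*a - 6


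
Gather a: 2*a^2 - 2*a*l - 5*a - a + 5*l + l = 2*a^2 + a*(-2*l - 6) + 6*l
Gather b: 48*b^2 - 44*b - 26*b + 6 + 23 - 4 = 48*b^2 - 70*b + 25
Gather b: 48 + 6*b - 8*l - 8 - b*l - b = b*(5 - l) - 8*l + 40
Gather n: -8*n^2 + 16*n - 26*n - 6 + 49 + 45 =-8*n^2 - 10*n + 88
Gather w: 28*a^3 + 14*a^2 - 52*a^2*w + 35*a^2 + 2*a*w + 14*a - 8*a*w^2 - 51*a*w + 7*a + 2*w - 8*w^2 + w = 28*a^3 + 49*a^2 + 21*a + w^2*(-8*a - 8) + w*(-52*a^2 - 49*a + 3)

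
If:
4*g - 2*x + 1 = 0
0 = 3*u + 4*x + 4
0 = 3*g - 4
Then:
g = 4/3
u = -50/9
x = 19/6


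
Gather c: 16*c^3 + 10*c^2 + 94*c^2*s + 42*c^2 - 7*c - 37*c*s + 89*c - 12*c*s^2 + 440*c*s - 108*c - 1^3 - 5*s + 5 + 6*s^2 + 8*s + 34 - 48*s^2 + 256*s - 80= 16*c^3 + c^2*(94*s + 52) + c*(-12*s^2 + 403*s - 26) - 42*s^2 + 259*s - 42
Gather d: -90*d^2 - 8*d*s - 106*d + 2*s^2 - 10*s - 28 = -90*d^2 + d*(-8*s - 106) + 2*s^2 - 10*s - 28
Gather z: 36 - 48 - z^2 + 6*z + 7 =-z^2 + 6*z - 5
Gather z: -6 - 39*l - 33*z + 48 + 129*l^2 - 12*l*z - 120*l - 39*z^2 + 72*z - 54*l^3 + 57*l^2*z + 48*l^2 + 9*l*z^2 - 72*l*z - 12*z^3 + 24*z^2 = -54*l^3 + 177*l^2 - 159*l - 12*z^3 + z^2*(9*l - 15) + z*(57*l^2 - 84*l + 39) + 42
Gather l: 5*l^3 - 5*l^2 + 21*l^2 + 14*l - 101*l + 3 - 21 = 5*l^3 + 16*l^2 - 87*l - 18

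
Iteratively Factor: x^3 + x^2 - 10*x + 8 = (x - 2)*(x^2 + 3*x - 4) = (x - 2)*(x - 1)*(x + 4)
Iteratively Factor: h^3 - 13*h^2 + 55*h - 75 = (h - 5)*(h^2 - 8*h + 15) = (h - 5)^2*(h - 3)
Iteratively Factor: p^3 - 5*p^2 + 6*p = (p - 2)*(p^2 - 3*p) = p*(p - 2)*(p - 3)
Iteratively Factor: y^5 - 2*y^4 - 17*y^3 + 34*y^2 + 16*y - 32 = (y - 2)*(y^4 - 17*y^2 + 16) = (y - 2)*(y + 4)*(y^3 - 4*y^2 - y + 4) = (y - 2)*(y + 1)*(y + 4)*(y^2 - 5*y + 4) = (y - 2)*(y - 1)*(y + 1)*(y + 4)*(y - 4)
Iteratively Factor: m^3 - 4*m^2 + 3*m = (m - 1)*(m^2 - 3*m) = m*(m - 1)*(m - 3)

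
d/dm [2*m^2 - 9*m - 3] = 4*m - 9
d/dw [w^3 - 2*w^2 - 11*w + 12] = 3*w^2 - 4*w - 11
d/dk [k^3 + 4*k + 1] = 3*k^2 + 4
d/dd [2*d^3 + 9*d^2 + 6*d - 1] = 6*d^2 + 18*d + 6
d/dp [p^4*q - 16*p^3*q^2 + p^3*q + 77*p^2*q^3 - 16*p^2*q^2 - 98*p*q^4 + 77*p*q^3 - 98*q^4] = q*(4*p^3 - 48*p^2*q + 3*p^2 + 154*p*q^2 - 32*p*q - 98*q^3 + 77*q^2)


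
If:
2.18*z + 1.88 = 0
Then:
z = -0.86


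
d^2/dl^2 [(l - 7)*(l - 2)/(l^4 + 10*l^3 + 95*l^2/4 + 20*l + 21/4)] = 8*(48*l^8 - 384*l^7 - 8060*l^6 - 21780*l^5 + 77712*l^4 + 376215*l^3 + 545769*l^2 + 337785*l + 77231)/(64*l^12 + 1920*l^11 + 23760*l^10 + 159040*l^9 + 642108*l^8 + 1669560*l^7 + 2906855*l^6 + 3453120*l^5 + 2801067*l^4 + 1522520*l^3 + 528885*l^2 + 105840*l + 9261)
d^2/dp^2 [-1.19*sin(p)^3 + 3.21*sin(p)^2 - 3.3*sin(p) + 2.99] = 4.1925*sin(p) - 2.6775*sin(3*p) + 6.42*cos(2*p)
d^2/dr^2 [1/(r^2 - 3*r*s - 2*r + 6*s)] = 2*(-r^2 + 3*r*s + 2*r - 6*s + (-2*r + 3*s + 2)^2)/(r^2 - 3*r*s - 2*r + 6*s)^3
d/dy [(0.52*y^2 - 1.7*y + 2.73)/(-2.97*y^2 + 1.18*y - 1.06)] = (-4.4354*y^2 + 15.1138*y - 1.4194)/(8.8209*y^4 - 7.0092*y^3 + 7.6888*y^2 - 2.5016*y + 1.1236)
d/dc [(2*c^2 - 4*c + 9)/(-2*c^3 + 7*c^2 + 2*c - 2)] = 2*(2*c^4 - 8*c^3 + 43*c^2 - 67*c - 5)/(4*c^6 - 28*c^5 + 41*c^4 + 36*c^3 - 24*c^2 - 8*c + 4)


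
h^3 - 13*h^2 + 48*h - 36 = (h - 6)^2*(h - 1)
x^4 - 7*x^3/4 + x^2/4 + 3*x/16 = x*(x - 3/2)*(x - 1/2)*(x + 1/4)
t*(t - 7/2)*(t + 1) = t^3 - 5*t^2/2 - 7*t/2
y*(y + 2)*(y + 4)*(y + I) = y^4 + 6*y^3 + I*y^3 + 8*y^2 + 6*I*y^2 + 8*I*y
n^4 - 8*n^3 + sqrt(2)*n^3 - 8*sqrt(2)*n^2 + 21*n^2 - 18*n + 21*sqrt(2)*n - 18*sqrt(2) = (n - 3)^2*(n - 2)*(n + sqrt(2))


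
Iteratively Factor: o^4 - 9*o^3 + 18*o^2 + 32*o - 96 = (o - 4)*(o^3 - 5*o^2 - 2*o + 24) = (o - 4)*(o + 2)*(o^2 - 7*o + 12) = (o - 4)*(o - 3)*(o + 2)*(o - 4)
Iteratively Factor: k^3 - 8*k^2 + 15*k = (k)*(k^2 - 8*k + 15) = k*(k - 5)*(k - 3)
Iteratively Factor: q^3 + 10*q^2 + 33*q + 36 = (q + 3)*(q^2 + 7*q + 12) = (q + 3)*(q + 4)*(q + 3)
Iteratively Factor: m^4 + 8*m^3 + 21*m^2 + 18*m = (m + 2)*(m^3 + 6*m^2 + 9*m) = (m + 2)*(m + 3)*(m^2 + 3*m) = m*(m + 2)*(m + 3)*(m + 3)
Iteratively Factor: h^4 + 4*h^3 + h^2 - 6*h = (h + 3)*(h^3 + h^2 - 2*h) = (h - 1)*(h + 3)*(h^2 + 2*h) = h*(h - 1)*(h + 3)*(h + 2)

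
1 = 1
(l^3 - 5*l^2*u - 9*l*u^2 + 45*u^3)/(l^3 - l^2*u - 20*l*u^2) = (l^2 - 9*u^2)/(l*(l + 4*u))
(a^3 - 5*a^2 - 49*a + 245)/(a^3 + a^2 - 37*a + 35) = (a - 7)/(a - 1)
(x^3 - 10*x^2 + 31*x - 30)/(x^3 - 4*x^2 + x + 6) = (x - 5)/(x + 1)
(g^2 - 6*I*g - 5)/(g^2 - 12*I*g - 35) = (g - I)/(g - 7*I)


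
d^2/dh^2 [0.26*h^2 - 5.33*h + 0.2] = 0.520000000000000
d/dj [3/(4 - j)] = 3/(j - 4)^2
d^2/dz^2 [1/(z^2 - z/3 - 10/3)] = 6*(9*z^2 - 3*z - (6*z - 1)^2 - 30)/(-3*z^2 + z + 10)^3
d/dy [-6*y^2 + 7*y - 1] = 7 - 12*y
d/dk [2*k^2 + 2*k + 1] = 4*k + 2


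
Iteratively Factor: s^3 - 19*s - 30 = (s - 5)*(s^2 + 5*s + 6) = (s - 5)*(s + 3)*(s + 2)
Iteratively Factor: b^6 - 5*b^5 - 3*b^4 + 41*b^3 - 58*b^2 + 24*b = (b - 1)*(b^5 - 4*b^4 - 7*b^3 + 34*b^2 - 24*b) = (b - 1)^2*(b^4 - 3*b^3 - 10*b^2 + 24*b) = (b - 4)*(b - 1)^2*(b^3 + b^2 - 6*b) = (b - 4)*(b - 1)^2*(b + 3)*(b^2 - 2*b) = b*(b - 4)*(b - 1)^2*(b + 3)*(b - 2)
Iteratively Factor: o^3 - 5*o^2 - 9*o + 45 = (o - 3)*(o^2 - 2*o - 15) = (o - 3)*(o + 3)*(o - 5)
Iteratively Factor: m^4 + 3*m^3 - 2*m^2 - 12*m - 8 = (m + 2)*(m^3 + m^2 - 4*m - 4) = (m + 2)^2*(m^2 - m - 2) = (m + 1)*(m + 2)^2*(m - 2)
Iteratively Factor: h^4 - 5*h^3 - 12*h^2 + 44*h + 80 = (h + 2)*(h^3 - 7*h^2 + 2*h + 40) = (h - 5)*(h + 2)*(h^2 - 2*h - 8) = (h - 5)*(h + 2)^2*(h - 4)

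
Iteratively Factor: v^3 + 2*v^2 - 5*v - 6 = (v + 3)*(v^2 - v - 2) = (v - 2)*(v + 3)*(v + 1)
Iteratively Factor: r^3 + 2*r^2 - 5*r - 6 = (r + 3)*(r^2 - r - 2) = (r + 1)*(r + 3)*(r - 2)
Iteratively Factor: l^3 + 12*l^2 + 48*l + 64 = (l + 4)*(l^2 + 8*l + 16) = (l + 4)^2*(l + 4)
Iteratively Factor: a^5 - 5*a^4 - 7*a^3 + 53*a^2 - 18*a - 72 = (a - 2)*(a^4 - 3*a^3 - 13*a^2 + 27*a + 36) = (a - 2)*(a + 1)*(a^3 - 4*a^2 - 9*a + 36) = (a - 2)*(a + 1)*(a + 3)*(a^2 - 7*a + 12) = (a - 3)*(a - 2)*(a + 1)*(a + 3)*(a - 4)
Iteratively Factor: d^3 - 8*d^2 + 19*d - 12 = (d - 4)*(d^2 - 4*d + 3) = (d - 4)*(d - 1)*(d - 3)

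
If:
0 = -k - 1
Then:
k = -1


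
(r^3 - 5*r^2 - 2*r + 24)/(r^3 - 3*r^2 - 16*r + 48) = (r + 2)/(r + 4)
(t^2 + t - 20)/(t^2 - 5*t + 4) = (t + 5)/(t - 1)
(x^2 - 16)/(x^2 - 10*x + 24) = (x + 4)/(x - 6)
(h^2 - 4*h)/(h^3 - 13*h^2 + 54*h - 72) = h/(h^2 - 9*h + 18)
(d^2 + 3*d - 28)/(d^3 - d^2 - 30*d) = (-d^2 - 3*d + 28)/(d*(-d^2 + d + 30))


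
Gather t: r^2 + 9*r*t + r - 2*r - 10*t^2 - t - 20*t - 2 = r^2 - r - 10*t^2 + t*(9*r - 21) - 2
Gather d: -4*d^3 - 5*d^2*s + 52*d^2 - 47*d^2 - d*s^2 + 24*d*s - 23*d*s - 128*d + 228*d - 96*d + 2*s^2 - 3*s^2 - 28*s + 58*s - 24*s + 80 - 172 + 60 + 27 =-4*d^3 + d^2*(5 - 5*s) + d*(-s^2 + s + 4) - s^2 + 6*s - 5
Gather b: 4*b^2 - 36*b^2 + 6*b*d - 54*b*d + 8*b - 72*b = -32*b^2 + b*(-48*d - 64)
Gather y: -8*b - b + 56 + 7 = 63 - 9*b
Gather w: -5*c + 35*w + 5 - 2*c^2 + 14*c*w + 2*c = -2*c^2 - 3*c + w*(14*c + 35) + 5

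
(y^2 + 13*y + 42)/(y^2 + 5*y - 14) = (y + 6)/(y - 2)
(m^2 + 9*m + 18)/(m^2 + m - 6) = (m + 6)/(m - 2)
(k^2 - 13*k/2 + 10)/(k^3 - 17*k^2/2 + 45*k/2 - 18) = (2*k - 5)/(2*k^2 - 9*k + 9)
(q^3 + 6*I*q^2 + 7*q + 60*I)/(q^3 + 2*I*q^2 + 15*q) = (q + 4*I)/q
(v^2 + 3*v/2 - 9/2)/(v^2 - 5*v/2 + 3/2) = (v + 3)/(v - 1)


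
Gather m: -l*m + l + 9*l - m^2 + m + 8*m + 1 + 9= 10*l - m^2 + m*(9 - l) + 10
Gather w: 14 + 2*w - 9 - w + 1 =w + 6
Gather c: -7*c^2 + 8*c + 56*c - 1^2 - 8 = -7*c^2 + 64*c - 9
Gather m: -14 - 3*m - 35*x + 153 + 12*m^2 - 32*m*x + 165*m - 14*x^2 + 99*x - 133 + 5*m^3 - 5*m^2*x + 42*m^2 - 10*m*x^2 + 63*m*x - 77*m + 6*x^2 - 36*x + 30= 5*m^3 + m^2*(54 - 5*x) + m*(-10*x^2 + 31*x + 85) - 8*x^2 + 28*x + 36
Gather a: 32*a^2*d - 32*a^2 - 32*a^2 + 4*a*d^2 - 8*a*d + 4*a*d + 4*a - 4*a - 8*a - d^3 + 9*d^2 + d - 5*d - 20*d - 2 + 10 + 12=a^2*(32*d - 64) + a*(4*d^2 - 4*d - 8) - d^3 + 9*d^2 - 24*d + 20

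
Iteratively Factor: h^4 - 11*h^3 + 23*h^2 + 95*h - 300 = (h - 4)*(h^3 - 7*h^2 - 5*h + 75) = (h - 5)*(h - 4)*(h^2 - 2*h - 15) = (h - 5)*(h - 4)*(h + 3)*(h - 5)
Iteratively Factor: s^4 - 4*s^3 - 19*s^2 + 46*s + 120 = (s - 4)*(s^3 - 19*s - 30) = (s - 5)*(s - 4)*(s^2 + 5*s + 6) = (s - 5)*(s - 4)*(s + 3)*(s + 2)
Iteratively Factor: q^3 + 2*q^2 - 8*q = (q + 4)*(q^2 - 2*q) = (q - 2)*(q + 4)*(q)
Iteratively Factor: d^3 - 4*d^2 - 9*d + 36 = (d - 3)*(d^2 - d - 12) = (d - 3)*(d + 3)*(d - 4)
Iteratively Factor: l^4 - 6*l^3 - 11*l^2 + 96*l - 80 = (l - 4)*(l^3 - 2*l^2 - 19*l + 20) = (l - 4)*(l + 4)*(l^2 - 6*l + 5) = (l - 4)*(l - 1)*(l + 4)*(l - 5)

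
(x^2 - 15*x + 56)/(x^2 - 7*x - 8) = (x - 7)/(x + 1)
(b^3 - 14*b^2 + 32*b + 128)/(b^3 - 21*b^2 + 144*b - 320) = (b + 2)/(b - 5)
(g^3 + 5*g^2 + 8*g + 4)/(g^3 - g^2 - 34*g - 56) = (g^2 + 3*g + 2)/(g^2 - 3*g - 28)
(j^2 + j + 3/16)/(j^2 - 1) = (j^2 + j + 3/16)/(j^2 - 1)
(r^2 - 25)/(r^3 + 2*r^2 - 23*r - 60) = (r + 5)/(r^2 + 7*r + 12)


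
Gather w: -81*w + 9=9 - 81*w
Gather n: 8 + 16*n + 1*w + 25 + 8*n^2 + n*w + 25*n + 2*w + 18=8*n^2 + n*(w + 41) + 3*w + 51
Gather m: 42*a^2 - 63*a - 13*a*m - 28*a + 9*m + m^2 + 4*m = 42*a^2 - 91*a + m^2 + m*(13 - 13*a)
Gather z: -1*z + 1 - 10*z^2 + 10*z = -10*z^2 + 9*z + 1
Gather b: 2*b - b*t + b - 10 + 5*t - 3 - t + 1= b*(3 - t) + 4*t - 12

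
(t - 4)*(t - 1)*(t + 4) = t^3 - t^2 - 16*t + 16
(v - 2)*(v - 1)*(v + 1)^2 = v^4 - v^3 - 3*v^2 + v + 2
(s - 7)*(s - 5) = s^2 - 12*s + 35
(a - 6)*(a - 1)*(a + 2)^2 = a^4 - 3*a^3 - 18*a^2 - 4*a + 24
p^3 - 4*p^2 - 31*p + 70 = (p - 7)*(p - 2)*(p + 5)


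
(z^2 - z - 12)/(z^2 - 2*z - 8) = (z + 3)/(z + 2)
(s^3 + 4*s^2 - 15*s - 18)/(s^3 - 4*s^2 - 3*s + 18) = (s^2 + 7*s + 6)/(s^2 - s - 6)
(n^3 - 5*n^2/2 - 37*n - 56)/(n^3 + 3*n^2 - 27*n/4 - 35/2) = 2*(n - 8)/(2*n - 5)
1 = 1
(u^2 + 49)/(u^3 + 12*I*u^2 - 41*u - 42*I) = (u - 7*I)/(u^2 + 5*I*u - 6)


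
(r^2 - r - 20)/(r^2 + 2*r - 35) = (r + 4)/(r + 7)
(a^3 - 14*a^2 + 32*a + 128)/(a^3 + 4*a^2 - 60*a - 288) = (a^2 - 6*a - 16)/(a^2 + 12*a + 36)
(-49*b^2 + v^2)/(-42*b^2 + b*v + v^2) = (-7*b + v)/(-6*b + v)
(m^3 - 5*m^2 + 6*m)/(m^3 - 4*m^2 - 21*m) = (-m^2 + 5*m - 6)/(-m^2 + 4*m + 21)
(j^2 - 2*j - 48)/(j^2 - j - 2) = (-j^2 + 2*j + 48)/(-j^2 + j + 2)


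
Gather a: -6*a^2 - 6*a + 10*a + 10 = -6*a^2 + 4*a + 10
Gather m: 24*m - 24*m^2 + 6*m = -24*m^2 + 30*m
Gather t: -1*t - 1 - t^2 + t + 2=1 - t^2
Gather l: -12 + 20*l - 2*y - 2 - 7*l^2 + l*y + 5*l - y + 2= -7*l^2 + l*(y + 25) - 3*y - 12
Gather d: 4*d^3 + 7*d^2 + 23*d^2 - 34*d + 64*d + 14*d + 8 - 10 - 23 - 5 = 4*d^3 + 30*d^2 + 44*d - 30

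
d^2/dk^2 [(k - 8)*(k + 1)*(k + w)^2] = 12*k^2 + 12*k*w - 42*k + 2*w^2 - 28*w - 16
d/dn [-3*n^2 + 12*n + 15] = 12 - 6*n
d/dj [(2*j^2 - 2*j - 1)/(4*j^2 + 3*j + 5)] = 7*(2*j^2 + 4*j - 1)/(16*j^4 + 24*j^3 + 49*j^2 + 30*j + 25)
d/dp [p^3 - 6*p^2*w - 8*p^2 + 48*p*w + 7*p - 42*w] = 3*p^2 - 12*p*w - 16*p + 48*w + 7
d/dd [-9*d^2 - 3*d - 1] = -18*d - 3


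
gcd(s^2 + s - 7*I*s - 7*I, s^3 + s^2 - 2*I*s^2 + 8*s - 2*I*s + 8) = s + 1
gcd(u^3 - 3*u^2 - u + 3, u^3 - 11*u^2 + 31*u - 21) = u^2 - 4*u + 3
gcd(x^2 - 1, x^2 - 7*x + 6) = x - 1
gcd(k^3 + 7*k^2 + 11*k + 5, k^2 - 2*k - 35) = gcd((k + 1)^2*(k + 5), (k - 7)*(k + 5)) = k + 5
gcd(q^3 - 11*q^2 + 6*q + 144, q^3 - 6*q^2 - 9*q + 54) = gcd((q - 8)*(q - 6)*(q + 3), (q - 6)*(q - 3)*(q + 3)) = q^2 - 3*q - 18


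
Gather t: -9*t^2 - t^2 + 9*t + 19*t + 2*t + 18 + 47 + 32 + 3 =-10*t^2 + 30*t + 100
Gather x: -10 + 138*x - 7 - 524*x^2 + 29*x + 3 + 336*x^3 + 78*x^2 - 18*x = 336*x^3 - 446*x^2 + 149*x - 14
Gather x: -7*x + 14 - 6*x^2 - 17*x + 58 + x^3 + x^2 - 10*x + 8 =x^3 - 5*x^2 - 34*x + 80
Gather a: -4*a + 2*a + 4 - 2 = 2 - 2*a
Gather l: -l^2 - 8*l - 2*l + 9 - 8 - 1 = -l^2 - 10*l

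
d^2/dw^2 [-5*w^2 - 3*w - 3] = -10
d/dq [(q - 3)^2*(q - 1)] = (q - 3)*(3*q - 5)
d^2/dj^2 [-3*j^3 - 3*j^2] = -18*j - 6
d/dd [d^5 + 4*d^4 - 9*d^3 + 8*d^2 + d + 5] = 5*d^4 + 16*d^3 - 27*d^2 + 16*d + 1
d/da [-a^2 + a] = 1 - 2*a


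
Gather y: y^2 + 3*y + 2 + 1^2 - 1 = y^2 + 3*y + 2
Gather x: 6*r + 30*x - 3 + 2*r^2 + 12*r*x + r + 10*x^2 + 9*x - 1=2*r^2 + 7*r + 10*x^2 + x*(12*r + 39) - 4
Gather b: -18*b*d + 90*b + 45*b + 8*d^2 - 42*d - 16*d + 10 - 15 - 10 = b*(135 - 18*d) + 8*d^2 - 58*d - 15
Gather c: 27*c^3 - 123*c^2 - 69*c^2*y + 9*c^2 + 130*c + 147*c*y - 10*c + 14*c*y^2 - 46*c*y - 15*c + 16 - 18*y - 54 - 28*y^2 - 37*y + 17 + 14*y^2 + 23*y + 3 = 27*c^3 + c^2*(-69*y - 114) + c*(14*y^2 + 101*y + 105) - 14*y^2 - 32*y - 18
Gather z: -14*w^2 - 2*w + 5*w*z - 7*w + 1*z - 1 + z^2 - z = -14*w^2 + 5*w*z - 9*w + z^2 - 1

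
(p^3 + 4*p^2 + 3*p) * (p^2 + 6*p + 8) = p^5 + 10*p^4 + 35*p^3 + 50*p^2 + 24*p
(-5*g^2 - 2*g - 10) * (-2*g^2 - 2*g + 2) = 10*g^4 + 14*g^3 + 14*g^2 + 16*g - 20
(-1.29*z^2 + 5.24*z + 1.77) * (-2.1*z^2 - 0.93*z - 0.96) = 2.709*z^4 - 9.8043*z^3 - 7.3518*z^2 - 6.6765*z - 1.6992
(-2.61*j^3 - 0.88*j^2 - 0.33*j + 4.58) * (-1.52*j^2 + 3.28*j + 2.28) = 3.9672*j^5 - 7.2232*j^4 - 8.3356*j^3 - 10.0504*j^2 + 14.27*j + 10.4424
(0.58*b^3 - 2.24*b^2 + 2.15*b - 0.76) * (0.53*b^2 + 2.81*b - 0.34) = 0.3074*b^5 + 0.4426*b^4 - 5.3521*b^3 + 6.4003*b^2 - 2.8666*b + 0.2584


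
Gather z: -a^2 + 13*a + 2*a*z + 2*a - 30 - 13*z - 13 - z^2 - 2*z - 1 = -a^2 + 15*a - z^2 + z*(2*a - 15) - 44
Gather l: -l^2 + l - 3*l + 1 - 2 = -l^2 - 2*l - 1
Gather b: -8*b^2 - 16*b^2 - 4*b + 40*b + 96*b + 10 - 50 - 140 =-24*b^2 + 132*b - 180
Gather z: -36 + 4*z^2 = 4*z^2 - 36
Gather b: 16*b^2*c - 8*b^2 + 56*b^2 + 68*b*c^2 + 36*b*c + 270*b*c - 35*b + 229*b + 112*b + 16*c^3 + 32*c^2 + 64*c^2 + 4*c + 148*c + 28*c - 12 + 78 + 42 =b^2*(16*c + 48) + b*(68*c^2 + 306*c + 306) + 16*c^3 + 96*c^2 + 180*c + 108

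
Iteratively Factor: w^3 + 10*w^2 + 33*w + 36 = (w + 4)*(w^2 + 6*w + 9) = (w + 3)*(w + 4)*(w + 3)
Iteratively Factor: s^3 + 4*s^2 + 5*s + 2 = (s + 1)*(s^2 + 3*s + 2) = (s + 1)^2*(s + 2)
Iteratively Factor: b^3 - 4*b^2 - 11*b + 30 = (b + 3)*(b^2 - 7*b + 10) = (b - 2)*(b + 3)*(b - 5)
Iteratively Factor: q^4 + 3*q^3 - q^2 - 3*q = (q + 1)*(q^3 + 2*q^2 - 3*q) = (q + 1)*(q + 3)*(q^2 - q) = (q - 1)*(q + 1)*(q + 3)*(q)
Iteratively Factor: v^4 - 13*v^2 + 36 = (v + 2)*(v^3 - 2*v^2 - 9*v + 18) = (v - 2)*(v + 2)*(v^2 - 9) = (v - 3)*(v - 2)*(v + 2)*(v + 3)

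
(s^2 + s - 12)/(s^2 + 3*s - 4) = (s - 3)/(s - 1)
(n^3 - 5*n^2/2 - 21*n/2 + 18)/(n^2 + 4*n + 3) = (n^2 - 11*n/2 + 6)/(n + 1)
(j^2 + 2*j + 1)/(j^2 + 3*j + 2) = (j + 1)/(j + 2)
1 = 1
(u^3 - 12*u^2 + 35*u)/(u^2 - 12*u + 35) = u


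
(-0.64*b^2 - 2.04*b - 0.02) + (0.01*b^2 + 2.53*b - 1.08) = -0.63*b^2 + 0.49*b - 1.1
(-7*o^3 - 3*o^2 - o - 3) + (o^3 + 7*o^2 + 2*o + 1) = -6*o^3 + 4*o^2 + o - 2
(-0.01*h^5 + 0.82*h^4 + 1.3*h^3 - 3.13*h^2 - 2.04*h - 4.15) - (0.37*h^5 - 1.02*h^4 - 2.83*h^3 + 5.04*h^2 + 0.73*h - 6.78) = -0.38*h^5 + 1.84*h^4 + 4.13*h^3 - 8.17*h^2 - 2.77*h + 2.63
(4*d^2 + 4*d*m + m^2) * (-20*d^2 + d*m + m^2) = -80*d^4 - 76*d^3*m - 12*d^2*m^2 + 5*d*m^3 + m^4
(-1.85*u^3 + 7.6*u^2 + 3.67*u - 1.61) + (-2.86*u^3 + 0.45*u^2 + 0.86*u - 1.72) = -4.71*u^3 + 8.05*u^2 + 4.53*u - 3.33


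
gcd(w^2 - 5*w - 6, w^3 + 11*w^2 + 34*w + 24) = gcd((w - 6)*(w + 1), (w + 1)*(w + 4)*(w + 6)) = w + 1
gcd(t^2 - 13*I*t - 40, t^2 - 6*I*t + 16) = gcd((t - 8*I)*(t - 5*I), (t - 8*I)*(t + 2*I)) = t - 8*I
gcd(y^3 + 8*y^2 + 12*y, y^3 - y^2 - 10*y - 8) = y + 2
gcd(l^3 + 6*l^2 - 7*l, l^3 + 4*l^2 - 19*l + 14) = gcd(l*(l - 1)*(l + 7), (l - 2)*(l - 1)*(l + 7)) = l^2 + 6*l - 7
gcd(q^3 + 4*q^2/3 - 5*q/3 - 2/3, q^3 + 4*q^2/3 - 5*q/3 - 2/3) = q^3 + 4*q^2/3 - 5*q/3 - 2/3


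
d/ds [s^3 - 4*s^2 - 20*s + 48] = 3*s^2 - 8*s - 20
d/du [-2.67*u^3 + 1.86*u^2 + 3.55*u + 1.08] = -8.01*u^2 + 3.72*u + 3.55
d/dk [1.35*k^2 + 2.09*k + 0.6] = 2.7*k + 2.09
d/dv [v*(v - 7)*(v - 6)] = 3*v^2 - 26*v + 42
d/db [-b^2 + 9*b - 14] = 9 - 2*b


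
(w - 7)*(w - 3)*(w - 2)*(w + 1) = w^4 - 11*w^3 + 29*w^2 - w - 42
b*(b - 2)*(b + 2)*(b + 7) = b^4 + 7*b^3 - 4*b^2 - 28*b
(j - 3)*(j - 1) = j^2 - 4*j + 3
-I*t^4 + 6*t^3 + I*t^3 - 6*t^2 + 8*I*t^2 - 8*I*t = t*(t + 2*I)*(t + 4*I)*(-I*t + I)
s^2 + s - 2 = (s - 1)*(s + 2)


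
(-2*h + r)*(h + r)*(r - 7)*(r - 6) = -2*h^2*r^2 + 26*h^2*r - 84*h^2 - h*r^3 + 13*h*r^2 - 42*h*r + r^4 - 13*r^3 + 42*r^2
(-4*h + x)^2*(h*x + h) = 16*h^3*x + 16*h^3 - 8*h^2*x^2 - 8*h^2*x + h*x^3 + h*x^2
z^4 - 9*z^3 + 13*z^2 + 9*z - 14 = (z - 7)*(z - 2)*(z - 1)*(z + 1)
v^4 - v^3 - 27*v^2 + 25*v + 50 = (v - 5)*(v - 2)*(v + 1)*(v + 5)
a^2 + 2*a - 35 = (a - 5)*(a + 7)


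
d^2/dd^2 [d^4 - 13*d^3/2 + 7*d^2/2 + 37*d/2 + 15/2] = 12*d^2 - 39*d + 7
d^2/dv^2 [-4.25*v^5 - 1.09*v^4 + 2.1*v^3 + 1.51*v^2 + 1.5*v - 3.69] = -85.0*v^3 - 13.08*v^2 + 12.6*v + 3.02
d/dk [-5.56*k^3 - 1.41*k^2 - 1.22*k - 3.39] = -16.68*k^2 - 2.82*k - 1.22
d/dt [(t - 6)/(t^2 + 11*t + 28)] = (t^2 + 11*t - (t - 6)*(2*t + 11) + 28)/(t^2 + 11*t + 28)^2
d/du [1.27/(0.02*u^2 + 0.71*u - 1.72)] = (-0.0508*u - 0.9017)/(0.02*u^2 + 0.71*u - 1.72)^2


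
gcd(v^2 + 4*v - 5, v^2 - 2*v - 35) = v + 5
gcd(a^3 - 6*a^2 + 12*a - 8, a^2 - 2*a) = a - 2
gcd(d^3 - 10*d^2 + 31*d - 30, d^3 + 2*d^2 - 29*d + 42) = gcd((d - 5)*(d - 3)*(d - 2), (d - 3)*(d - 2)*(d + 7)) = d^2 - 5*d + 6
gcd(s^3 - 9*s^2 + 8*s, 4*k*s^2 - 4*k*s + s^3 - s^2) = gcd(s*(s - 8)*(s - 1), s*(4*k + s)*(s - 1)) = s^2 - s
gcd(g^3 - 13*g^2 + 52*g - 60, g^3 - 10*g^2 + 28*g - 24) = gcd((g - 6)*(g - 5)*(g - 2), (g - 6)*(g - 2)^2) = g^2 - 8*g + 12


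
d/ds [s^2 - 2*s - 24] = 2*s - 2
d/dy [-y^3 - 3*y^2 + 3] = 3*y*(-y - 2)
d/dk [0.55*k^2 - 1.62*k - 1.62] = 1.1*k - 1.62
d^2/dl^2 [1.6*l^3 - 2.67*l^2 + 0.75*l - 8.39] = 9.6*l - 5.34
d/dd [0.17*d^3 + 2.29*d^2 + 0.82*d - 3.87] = 0.51*d^2 + 4.58*d + 0.82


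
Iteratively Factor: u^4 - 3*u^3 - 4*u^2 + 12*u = (u + 2)*(u^3 - 5*u^2 + 6*u) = (u - 3)*(u + 2)*(u^2 - 2*u) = (u - 3)*(u - 2)*(u + 2)*(u)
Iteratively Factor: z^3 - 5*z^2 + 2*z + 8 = (z - 4)*(z^2 - z - 2) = (z - 4)*(z + 1)*(z - 2)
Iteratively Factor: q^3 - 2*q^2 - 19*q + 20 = (q - 5)*(q^2 + 3*q - 4) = (q - 5)*(q - 1)*(q + 4)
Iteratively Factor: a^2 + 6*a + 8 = (a + 2)*(a + 4)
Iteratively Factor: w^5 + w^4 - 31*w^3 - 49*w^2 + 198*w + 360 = (w + 3)*(w^4 - 2*w^3 - 25*w^2 + 26*w + 120) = (w - 5)*(w + 3)*(w^3 + 3*w^2 - 10*w - 24) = (w - 5)*(w + 3)*(w + 4)*(w^2 - w - 6) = (w - 5)*(w - 3)*(w + 3)*(w + 4)*(w + 2)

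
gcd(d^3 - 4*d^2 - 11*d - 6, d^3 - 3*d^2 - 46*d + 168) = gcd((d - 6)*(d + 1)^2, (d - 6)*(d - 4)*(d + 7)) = d - 6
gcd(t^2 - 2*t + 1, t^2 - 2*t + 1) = t^2 - 2*t + 1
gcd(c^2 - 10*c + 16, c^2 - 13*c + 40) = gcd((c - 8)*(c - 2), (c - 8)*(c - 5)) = c - 8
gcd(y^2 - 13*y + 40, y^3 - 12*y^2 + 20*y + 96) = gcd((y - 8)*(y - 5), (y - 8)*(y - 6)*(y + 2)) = y - 8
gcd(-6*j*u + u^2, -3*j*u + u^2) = u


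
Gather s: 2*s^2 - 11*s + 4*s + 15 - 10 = 2*s^2 - 7*s + 5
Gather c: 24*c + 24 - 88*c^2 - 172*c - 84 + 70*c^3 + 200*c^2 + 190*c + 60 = 70*c^3 + 112*c^2 + 42*c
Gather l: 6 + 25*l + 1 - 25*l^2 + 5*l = -25*l^2 + 30*l + 7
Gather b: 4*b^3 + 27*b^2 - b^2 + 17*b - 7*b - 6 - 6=4*b^3 + 26*b^2 + 10*b - 12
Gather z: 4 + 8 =12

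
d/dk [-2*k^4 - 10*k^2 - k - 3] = -8*k^3 - 20*k - 1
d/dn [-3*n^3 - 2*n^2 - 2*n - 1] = -9*n^2 - 4*n - 2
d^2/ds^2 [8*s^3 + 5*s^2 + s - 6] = 48*s + 10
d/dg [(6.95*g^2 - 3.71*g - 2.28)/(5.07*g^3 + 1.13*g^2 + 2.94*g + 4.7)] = (-35.2365*g^4 + 37.6194*g^3 + 59.3041*g^2 + 70.4828*g - 10.7338)/(25.7049*g^6 + 11.4582*g^5 + 31.0885*g^4 + 54.3024*g^3 + 19.2656*g^2 + 27.636*g + 22.09)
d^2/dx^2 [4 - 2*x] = 0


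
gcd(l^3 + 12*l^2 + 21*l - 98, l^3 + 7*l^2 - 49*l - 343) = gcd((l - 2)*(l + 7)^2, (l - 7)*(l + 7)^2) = l^2 + 14*l + 49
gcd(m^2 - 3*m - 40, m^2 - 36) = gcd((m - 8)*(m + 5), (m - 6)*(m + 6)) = 1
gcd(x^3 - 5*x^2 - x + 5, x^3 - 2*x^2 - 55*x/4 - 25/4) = x - 5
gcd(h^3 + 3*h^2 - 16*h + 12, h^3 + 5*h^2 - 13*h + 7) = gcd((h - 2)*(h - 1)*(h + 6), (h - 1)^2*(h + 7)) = h - 1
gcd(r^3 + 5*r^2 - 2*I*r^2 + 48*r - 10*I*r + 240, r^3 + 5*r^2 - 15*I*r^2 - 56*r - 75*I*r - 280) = r^2 + r*(5 - 8*I) - 40*I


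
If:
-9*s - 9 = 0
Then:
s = -1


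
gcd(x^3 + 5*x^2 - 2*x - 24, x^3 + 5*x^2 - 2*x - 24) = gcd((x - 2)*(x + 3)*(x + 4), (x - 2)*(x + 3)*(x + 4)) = x^3 + 5*x^2 - 2*x - 24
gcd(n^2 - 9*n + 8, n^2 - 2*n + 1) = n - 1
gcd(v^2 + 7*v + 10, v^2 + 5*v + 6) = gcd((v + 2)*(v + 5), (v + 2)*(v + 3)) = v + 2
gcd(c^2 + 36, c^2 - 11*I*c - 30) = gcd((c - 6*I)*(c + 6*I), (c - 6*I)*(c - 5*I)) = c - 6*I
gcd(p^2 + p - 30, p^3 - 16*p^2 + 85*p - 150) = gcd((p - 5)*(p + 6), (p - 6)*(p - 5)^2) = p - 5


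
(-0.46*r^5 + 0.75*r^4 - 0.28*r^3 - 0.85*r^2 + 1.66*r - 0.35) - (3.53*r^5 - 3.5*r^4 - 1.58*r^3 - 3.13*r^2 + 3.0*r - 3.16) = -3.99*r^5 + 4.25*r^4 + 1.3*r^3 + 2.28*r^2 - 1.34*r + 2.81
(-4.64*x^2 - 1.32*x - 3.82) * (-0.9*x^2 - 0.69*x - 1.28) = 4.176*x^4 + 4.3896*x^3 + 10.288*x^2 + 4.3254*x + 4.8896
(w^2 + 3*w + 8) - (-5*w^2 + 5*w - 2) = 6*w^2 - 2*w + 10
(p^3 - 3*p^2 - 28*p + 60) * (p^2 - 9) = p^5 - 3*p^4 - 37*p^3 + 87*p^2 + 252*p - 540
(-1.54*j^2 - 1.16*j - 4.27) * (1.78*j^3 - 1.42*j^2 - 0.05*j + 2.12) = -2.7412*j^5 + 0.122*j^4 - 5.8764*j^3 + 2.8566*j^2 - 2.2457*j - 9.0524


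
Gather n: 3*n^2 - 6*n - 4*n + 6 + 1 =3*n^2 - 10*n + 7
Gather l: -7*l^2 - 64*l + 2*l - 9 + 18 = -7*l^2 - 62*l + 9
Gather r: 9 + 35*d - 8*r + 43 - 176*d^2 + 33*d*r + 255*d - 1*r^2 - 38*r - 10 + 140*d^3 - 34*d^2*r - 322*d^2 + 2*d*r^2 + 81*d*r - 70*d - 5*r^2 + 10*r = 140*d^3 - 498*d^2 + 220*d + r^2*(2*d - 6) + r*(-34*d^2 + 114*d - 36) + 42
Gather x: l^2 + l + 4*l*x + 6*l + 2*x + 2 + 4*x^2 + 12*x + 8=l^2 + 7*l + 4*x^2 + x*(4*l + 14) + 10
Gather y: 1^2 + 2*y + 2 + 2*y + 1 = 4*y + 4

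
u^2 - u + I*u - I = (u - 1)*(u + I)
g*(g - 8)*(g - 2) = g^3 - 10*g^2 + 16*g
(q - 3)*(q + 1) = q^2 - 2*q - 3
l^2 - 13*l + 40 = (l - 8)*(l - 5)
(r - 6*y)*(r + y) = r^2 - 5*r*y - 6*y^2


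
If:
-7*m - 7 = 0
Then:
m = -1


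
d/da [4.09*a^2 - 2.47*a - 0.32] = 8.18*a - 2.47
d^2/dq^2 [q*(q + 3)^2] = 6*q + 12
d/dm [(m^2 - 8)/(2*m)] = 1/2 + 4/m^2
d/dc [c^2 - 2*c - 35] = 2*c - 2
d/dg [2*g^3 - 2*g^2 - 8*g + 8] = 6*g^2 - 4*g - 8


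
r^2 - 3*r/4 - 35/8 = (r - 5/2)*(r + 7/4)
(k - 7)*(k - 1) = k^2 - 8*k + 7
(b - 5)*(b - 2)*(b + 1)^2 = b^4 - 5*b^3 - 3*b^2 + 13*b + 10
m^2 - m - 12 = (m - 4)*(m + 3)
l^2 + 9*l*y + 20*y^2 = (l + 4*y)*(l + 5*y)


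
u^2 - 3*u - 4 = (u - 4)*(u + 1)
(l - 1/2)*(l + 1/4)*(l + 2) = l^3 + 7*l^2/4 - 5*l/8 - 1/4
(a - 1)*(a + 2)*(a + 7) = a^3 + 8*a^2 + 5*a - 14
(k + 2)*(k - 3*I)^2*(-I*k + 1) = -I*k^4 - 5*k^3 - 2*I*k^3 - 10*k^2 + 3*I*k^2 - 9*k + 6*I*k - 18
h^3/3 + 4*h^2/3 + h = h*(h/3 + 1/3)*(h + 3)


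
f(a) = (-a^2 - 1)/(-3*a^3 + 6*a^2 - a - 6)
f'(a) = -2*a/(-3*a^3 + 6*a^2 - a - 6) + (-a^2 - 1)*(9*a^2 - 12*a + 1)/(-3*a^3 + 6*a^2 - a - 6)^2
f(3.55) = 0.20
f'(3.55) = -0.11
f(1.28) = 0.71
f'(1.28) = 0.61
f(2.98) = 0.28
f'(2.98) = -0.19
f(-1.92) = -0.12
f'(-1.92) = -0.08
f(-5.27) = -0.05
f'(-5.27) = -0.01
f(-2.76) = -0.08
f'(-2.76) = -0.03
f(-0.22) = 0.19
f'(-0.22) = -0.22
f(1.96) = 0.65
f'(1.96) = -0.52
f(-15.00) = -0.02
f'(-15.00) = 0.00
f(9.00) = 0.05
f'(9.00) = -0.00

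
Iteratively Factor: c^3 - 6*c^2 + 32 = (c - 4)*(c^2 - 2*c - 8) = (c - 4)*(c + 2)*(c - 4)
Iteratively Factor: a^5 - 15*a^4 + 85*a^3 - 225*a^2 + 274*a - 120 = (a - 2)*(a^4 - 13*a^3 + 59*a^2 - 107*a + 60) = (a - 4)*(a - 2)*(a^3 - 9*a^2 + 23*a - 15) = (a - 4)*(a - 3)*(a - 2)*(a^2 - 6*a + 5) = (a - 5)*(a - 4)*(a - 3)*(a - 2)*(a - 1)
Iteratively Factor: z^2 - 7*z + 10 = (z - 2)*(z - 5)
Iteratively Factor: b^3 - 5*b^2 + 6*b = (b)*(b^2 - 5*b + 6) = b*(b - 3)*(b - 2)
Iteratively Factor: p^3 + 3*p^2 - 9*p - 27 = (p - 3)*(p^2 + 6*p + 9) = (p - 3)*(p + 3)*(p + 3)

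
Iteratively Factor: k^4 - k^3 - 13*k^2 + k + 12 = (k + 3)*(k^3 - 4*k^2 - k + 4) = (k - 1)*(k + 3)*(k^2 - 3*k - 4) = (k - 4)*(k - 1)*(k + 3)*(k + 1)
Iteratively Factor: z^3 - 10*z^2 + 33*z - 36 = (z - 3)*(z^2 - 7*z + 12) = (z - 3)^2*(z - 4)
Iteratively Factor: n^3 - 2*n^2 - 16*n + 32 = (n - 2)*(n^2 - 16) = (n - 2)*(n + 4)*(n - 4)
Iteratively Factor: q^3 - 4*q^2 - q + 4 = (q - 4)*(q^2 - 1) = (q - 4)*(q - 1)*(q + 1)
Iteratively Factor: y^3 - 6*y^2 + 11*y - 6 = (y - 2)*(y^2 - 4*y + 3) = (y - 2)*(y - 1)*(y - 3)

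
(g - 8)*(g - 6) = g^2 - 14*g + 48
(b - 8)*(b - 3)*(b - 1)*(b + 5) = b^4 - 7*b^3 - 25*b^2 + 151*b - 120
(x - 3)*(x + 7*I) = x^2 - 3*x + 7*I*x - 21*I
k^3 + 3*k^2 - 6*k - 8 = (k - 2)*(k + 1)*(k + 4)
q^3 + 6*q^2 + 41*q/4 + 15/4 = (q + 1/2)*(q + 5/2)*(q + 3)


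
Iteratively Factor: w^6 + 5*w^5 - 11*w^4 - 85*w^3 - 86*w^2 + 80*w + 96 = (w + 1)*(w^5 + 4*w^4 - 15*w^3 - 70*w^2 - 16*w + 96) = (w - 4)*(w + 1)*(w^4 + 8*w^3 + 17*w^2 - 2*w - 24) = (w - 4)*(w + 1)*(w + 2)*(w^3 + 6*w^2 + 5*w - 12) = (w - 4)*(w + 1)*(w + 2)*(w + 4)*(w^2 + 2*w - 3) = (w - 4)*(w - 1)*(w + 1)*(w + 2)*(w + 4)*(w + 3)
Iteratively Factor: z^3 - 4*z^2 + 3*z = (z - 1)*(z^2 - 3*z) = (z - 3)*(z - 1)*(z)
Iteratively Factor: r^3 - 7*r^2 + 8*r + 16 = (r + 1)*(r^2 - 8*r + 16) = (r - 4)*(r + 1)*(r - 4)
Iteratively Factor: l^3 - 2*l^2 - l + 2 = (l - 2)*(l^2 - 1) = (l - 2)*(l - 1)*(l + 1)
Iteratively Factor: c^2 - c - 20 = (c - 5)*(c + 4)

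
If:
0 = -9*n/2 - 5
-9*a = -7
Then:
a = 7/9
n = -10/9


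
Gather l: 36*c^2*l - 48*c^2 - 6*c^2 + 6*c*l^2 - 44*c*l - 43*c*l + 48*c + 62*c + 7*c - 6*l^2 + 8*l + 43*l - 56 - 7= -54*c^2 + 117*c + l^2*(6*c - 6) + l*(36*c^2 - 87*c + 51) - 63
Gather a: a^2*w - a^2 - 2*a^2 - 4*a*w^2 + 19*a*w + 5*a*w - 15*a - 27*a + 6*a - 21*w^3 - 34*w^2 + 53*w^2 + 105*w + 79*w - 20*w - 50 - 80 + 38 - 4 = a^2*(w - 3) + a*(-4*w^2 + 24*w - 36) - 21*w^3 + 19*w^2 + 164*w - 96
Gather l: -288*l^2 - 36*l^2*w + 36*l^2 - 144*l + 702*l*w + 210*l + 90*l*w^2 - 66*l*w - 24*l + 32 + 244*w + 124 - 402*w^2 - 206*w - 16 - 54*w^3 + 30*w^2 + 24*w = l^2*(-36*w - 252) + l*(90*w^2 + 636*w + 42) - 54*w^3 - 372*w^2 + 62*w + 140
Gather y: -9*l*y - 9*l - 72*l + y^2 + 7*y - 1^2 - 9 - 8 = -81*l + y^2 + y*(7 - 9*l) - 18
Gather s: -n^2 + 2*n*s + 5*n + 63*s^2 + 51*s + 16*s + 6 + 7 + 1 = -n^2 + 5*n + 63*s^2 + s*(2*n + 67) + 14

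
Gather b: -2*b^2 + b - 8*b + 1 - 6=-2*b^2 - 7*b - 5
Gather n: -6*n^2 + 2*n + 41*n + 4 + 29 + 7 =-6*n^2 + 43*n + 40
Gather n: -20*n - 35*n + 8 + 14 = 22 - 55*n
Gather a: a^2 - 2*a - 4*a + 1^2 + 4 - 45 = a^2 - 6*a - 40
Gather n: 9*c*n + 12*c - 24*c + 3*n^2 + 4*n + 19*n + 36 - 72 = -12*c + 3*n^2 + n*(9*c + 23) - 36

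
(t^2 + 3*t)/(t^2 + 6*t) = (t + 3)/(t + 6)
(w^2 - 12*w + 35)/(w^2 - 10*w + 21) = (w - 5)/(w - 3)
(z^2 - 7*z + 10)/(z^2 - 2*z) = (z - 5)/z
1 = 1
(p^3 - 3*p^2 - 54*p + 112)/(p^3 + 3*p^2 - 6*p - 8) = (p^2 - p - 56)/(p^2 + 5*p + 4)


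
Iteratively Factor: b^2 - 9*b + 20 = (b - 5)*(b - 4)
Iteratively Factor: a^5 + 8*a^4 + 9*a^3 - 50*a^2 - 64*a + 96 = (a + 3)*(a^4 + 5*a^3 - 6*a^2 - 32*a + 32) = (a + 3)*(a + 4)*(a^3 + a^2 - 10*a + 8) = (a - 2)*(a + 3)*(a + 4)*(a^2 + 3*a - 4) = (a - 2)*(a + 3)*(a + 4)^2*(a - 1)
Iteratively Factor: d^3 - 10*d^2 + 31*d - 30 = (d - 2)*(d^2 - 8*d + 15) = (d - 5)*(d - 2)*(d - 3)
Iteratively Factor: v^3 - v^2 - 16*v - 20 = (v + 2)*(v^2 - 3*v - 10) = (v - 5)*(v + 2)*(v + 2)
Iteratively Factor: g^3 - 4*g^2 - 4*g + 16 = (g - 2)*(g^2 - 2*g - 8) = (g - 4)*(g - 2)*(g + 2)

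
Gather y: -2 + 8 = 6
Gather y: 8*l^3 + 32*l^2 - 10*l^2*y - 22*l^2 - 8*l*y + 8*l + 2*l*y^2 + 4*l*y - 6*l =8*l^3 + 10*l^2 + 2*l*y^2 + 2*l + y*(-10*l^2 - 4*l)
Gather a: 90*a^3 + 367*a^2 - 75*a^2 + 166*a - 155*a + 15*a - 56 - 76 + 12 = 90*a^3 + 292*a^2 + 26*a - 120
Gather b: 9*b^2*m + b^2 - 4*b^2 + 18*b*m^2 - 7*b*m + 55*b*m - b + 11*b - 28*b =b^2*(9*m - 3) + b*(18*m^2 + 48*m - 18)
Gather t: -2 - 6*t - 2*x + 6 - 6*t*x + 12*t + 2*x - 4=t*(6 - 6*x)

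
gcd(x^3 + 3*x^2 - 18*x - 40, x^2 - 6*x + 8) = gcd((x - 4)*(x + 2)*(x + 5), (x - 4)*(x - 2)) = x - 4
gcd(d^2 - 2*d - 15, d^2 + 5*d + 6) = d + 3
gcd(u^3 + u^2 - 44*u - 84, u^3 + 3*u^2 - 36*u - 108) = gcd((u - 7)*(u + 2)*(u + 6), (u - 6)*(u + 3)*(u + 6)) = u + 6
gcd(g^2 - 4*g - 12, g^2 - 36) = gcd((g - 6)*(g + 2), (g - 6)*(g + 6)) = g - 6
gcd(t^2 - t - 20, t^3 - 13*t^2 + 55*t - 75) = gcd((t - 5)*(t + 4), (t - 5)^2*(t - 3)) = t - 5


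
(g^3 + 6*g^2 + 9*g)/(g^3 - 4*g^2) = (g^2 + 6*g + 9)/(g*(g - 4))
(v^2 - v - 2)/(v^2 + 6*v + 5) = (v - 2)/(v + 5)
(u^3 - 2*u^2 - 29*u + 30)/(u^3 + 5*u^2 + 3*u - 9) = (u^2 - u - 30)/(u^2 + 6*u + 9)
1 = 1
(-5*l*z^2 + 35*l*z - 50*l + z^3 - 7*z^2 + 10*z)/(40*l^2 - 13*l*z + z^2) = (z^2 - 7*z + 10)/(-8*l + z)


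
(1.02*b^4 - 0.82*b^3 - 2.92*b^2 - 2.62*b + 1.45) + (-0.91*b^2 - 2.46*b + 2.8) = 1.02*b^4 - 0.82*b^3 - 3.83*b^2 - 5.08*b + 4.25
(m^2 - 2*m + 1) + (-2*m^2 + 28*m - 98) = -m^2 + 26*m - 97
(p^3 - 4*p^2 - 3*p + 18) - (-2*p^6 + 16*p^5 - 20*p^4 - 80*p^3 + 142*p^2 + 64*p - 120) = 2*p^6 - 16*p^5 + 20*p^4 + 81*p^3 - 146*p^2 - 67*p + 138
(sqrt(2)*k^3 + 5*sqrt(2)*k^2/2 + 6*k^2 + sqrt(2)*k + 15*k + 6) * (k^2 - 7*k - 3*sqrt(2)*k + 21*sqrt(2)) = sqrt(2)*k^5 - 9*sqrt(2)*k^4/2 - 69*sqrt(2)*k^3/2 + 74*sqrt(2)*k^2 + 297*sqrt(2)*k + 126*sqrt(2)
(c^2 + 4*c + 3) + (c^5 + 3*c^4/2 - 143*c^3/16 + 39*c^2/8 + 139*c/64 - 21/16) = c^5 + 3*c^4/2 - 143*c^3/16 + 47*c^2/8 + 395*c/64 + 27/16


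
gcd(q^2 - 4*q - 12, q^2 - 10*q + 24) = q - 6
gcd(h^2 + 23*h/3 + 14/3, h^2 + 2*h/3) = h + 2/3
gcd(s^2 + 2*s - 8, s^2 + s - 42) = 1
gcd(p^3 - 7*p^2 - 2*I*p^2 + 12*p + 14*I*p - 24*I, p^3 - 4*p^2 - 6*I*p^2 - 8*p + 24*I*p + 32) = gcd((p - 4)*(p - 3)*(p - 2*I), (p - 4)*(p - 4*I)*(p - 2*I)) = p^2 + p*(-4 - 2*I) + 8*I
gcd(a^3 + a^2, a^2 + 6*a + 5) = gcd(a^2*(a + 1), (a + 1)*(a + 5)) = a + 1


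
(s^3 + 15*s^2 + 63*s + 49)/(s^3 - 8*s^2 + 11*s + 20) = (s^2 + 14*s + 49)/(s^2 - 9*s + 20)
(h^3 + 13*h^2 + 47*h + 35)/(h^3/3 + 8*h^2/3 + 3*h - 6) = 3*(h^3 + 13*h^2 + 47*h + 35)/(h^3 + 8*h^2 + 9*h - 18)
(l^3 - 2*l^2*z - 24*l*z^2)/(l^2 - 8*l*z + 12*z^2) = l*(-l - 4*z)/(-l + 2*z)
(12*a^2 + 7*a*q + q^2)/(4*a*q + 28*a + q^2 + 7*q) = (3*a + q)/(q + 7)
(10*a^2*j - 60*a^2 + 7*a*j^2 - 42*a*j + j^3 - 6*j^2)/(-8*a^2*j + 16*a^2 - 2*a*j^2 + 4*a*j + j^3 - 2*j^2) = (-5*a*j + 30*a - j^2 + 6*j)/(4*a*j - 8*a - j^2 + 2*j)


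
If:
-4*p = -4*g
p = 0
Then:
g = 0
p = 0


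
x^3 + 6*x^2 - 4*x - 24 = (x - 2)*(x + 2)*(x + 6)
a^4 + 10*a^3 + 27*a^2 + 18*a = a*(a + 1)*(a + 3)*(a + 6)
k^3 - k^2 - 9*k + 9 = (k - 3)*(k - 1)*(k + 3)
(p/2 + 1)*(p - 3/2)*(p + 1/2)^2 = p^4/2 + 3*p^3/4 - 9*p^2/8 - 23*p/16 - 3/8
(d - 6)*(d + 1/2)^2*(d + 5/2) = d^4 - 5*d^3/2 - 73*d^2/4 - 127*d/8 - 15/4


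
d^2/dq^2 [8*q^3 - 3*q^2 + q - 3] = 48*q - 6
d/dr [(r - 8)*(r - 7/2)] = 2*r - 23/2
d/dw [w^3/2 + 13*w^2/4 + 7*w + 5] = 3*w^2/2 + 13*w/2 + 7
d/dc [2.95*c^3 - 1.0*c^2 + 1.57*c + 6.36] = 8.85*c^2 - 2.0*c + 1.57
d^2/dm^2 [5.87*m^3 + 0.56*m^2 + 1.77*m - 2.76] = 35.22*m + 1.12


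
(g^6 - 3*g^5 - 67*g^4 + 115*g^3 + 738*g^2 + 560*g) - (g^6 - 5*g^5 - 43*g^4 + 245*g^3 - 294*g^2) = 2*g^5 - 24*g^4 - 130*g^3 + 1032*g^2 + 560*g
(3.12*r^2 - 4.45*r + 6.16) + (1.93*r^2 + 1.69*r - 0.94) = 5.05*r^2 - 2.76*r + 5.22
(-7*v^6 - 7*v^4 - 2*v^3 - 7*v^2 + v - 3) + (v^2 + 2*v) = -7*v^6 - 7*v^4 - 2*v^3 - 6*v^2 + 3*v - 3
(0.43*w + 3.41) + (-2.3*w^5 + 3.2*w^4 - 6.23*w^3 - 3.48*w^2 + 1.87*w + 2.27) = -2.3*w^5 + 3.2*w^4 - 6.23*w^3 - 3.48*w^2 + 2.3*w + 5.68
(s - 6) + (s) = 2*s - 6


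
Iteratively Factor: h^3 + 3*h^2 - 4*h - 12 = (h + 2)*(h^2 + h - 6) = (h - 2)*(h + 2)*(h + 3)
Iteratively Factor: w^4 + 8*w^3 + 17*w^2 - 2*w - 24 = (w + 2)*(w^3 + 6*w^2 + 5*w - 12) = (w + 2)*(w + 4)*(w^2 + 2*w - 3) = (w + 2)*(w + 3)*(w + 4)*(w - 1)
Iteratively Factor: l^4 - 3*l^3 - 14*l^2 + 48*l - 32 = (l - 1)*(l^3 - 2*l^2 - 16*l + 32) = (l - 1)*(l + 4)*(l^2 - 6*l + 8) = (l - 4)*(l - 1)*(l + 4)*(l - 2)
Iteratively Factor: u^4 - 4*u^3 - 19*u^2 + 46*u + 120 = (u - 4)*(u^3 - 19*u - 30) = (u - 4)*(u + 3)*(u^2 - 3*u - 10) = (u - 5)*(u - 4)*(u + 3)*(u + 2)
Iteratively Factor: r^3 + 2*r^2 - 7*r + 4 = (r - 1)*(r^2 + 3*r - 4) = (r - 1)*(r + 4)*(r - 1)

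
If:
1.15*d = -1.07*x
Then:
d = -0.930434782608696*x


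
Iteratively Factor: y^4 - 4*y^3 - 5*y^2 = (y)*(y^3 - 4*y^2 - 5*y) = y^2*(y^2 - 4*y - 5) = y^2*(y + 1)*(y - 5)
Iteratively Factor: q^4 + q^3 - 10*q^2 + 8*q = (q)*(q^3 + q^2 - 10*q + 8) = q*(q - 2)*(q^2 + 3*q - 4) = q*(q - 2)*(q - 1)*(q + 4)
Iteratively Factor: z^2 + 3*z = (z)*(z + 3)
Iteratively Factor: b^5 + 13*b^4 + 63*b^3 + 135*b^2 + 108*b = (b + 3)*(b^4 + 10*b^3 + 33*b^2 + 36*b) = b*(b + 3)*(b^3 + 10*b^2 + 33*b + 36) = b*(b + 3)*(b + 4)*(b^2 + 6*b + 9) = b*(b + 3)^2*(b + 4)*(b + 3)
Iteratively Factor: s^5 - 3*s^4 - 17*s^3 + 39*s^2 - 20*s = (s - 1)*(s^4 - 2*s^3 - 19*s^2 + 20*s) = (s - 1)^2*(s^3 - s^2 - 20*s) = s*(s - 1)^2*(s^2 - s - 20) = s*(s - 5)*(s - 1)^2*(s + 4)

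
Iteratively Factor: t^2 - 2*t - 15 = (t + 3)*(t - 5)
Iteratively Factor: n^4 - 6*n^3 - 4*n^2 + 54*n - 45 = (n - 1)*(n^3 - 5*n^2 - 9*n + 45) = (n - 5)*(n - 1)*(n^2 - 9) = (n - 5)*(n - 3)*(n - 1)*(n + 3)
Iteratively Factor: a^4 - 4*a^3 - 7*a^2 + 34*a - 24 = (a - 4)*(a^3 - 7*a + 6) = (a - 4)*(a - 1)*(a^2 + a - 6) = (a - 4)*(a - 1)*(a + 3)*(a - 2)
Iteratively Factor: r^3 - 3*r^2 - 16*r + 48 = (r - 4)*(r^2 + r - 12) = (r - 4)*(r - 3)*(r + 4)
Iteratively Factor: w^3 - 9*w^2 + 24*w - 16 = (w - 4)*(w^2 - 5*w + 4) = (w - 4)*(w - 1)*(w - 4)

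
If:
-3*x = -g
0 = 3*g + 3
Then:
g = -1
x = -1/3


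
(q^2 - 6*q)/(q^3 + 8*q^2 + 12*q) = (q - 6)/(q^2 + 8*q + 12)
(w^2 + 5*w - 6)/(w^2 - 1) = (w + 6)/(w + 1)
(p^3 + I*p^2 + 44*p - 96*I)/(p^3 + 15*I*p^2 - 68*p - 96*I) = (p^2 - 7*I*p - 12)/(p^2 + 7*I*p - 12)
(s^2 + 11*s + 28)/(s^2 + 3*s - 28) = (s + 4)/(s - 4)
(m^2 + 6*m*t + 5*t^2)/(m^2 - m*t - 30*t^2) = (-m - t)/(-m + 6*t)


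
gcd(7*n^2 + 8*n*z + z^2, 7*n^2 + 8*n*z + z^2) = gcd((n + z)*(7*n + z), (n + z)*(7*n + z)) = 7*n^2 + 8*n*z + z^2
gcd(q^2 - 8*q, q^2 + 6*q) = q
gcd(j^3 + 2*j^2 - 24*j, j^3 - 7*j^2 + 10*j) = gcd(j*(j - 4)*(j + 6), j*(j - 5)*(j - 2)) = j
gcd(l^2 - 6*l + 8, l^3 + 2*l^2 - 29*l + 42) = l - 2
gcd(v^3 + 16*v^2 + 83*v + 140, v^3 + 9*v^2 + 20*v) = v^2 + 9*v + 20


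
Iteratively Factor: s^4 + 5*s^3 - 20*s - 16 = (s + 2)*(s^3 + 3*s^2 - 6*s - 8) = (s + 1)*(s + 2)*(s^2 + 2*s - 8) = (s + 1)*(s + 2)*(s + 4)*(s - 2)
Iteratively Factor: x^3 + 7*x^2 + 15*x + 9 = (x + 1)*(x^2 + 6*x + 9) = (x + 1)*(x + 3)*(x + 3)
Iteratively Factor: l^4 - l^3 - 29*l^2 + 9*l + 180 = (l + 3)*(l^3 - 4*l^2 - 17*l + 60) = (l - 3)*(l + 3)*(l^2 - l - 20) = (l - 5)*(l - 3)*(l + 3)*(l + 4)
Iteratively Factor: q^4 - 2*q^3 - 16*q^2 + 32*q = (q - 2)*(q^3 - 16*q) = (q - 4)*(q - 2)*(q^2 + 4*q) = (q - 4)*(q - 2)*(q + 4)*(q)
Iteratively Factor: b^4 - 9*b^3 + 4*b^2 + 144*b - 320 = (b - 5)*(b^3 - 4*b^2 - 16*b + 64) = (b - 5)*(b - 4)*(b^2 - 16) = (b - 5)*(b - 4)*(b + 4)*(b - 4)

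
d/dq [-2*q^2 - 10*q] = -4*q - 10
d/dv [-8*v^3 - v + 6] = -24*v^2 - 1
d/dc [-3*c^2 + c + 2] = 1 - 6*c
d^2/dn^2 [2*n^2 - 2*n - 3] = 4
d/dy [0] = 0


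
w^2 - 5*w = w*(w - 5)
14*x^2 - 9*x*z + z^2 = (-7*x + z)*(-2*x + z)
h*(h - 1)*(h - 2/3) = h^3 - 5*h^2/3 + 2*h/3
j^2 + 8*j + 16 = (j + 4)^2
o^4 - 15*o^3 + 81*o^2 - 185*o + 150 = (o - 5)^2*(o - 3)*(o - 2)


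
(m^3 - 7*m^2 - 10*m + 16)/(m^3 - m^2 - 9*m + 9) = (m^2 - 6*m - 16)/(m^2 - 9)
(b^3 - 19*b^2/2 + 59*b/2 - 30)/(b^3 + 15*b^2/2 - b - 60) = (b^2 - 7*b + 12)/(b^2 + 10*b + 24)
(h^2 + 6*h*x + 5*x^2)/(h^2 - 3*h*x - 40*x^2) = (-h - x)/(-h + 8*x)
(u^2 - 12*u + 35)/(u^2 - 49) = (u - 5)/(u + 7)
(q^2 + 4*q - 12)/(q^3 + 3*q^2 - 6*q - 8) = (q + 6)/(q^2 + 5*q + 4)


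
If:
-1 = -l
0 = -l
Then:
No Solution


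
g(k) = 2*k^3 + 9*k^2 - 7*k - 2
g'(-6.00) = 101.00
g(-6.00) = -68.00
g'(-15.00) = 1073.00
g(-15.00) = -4622.00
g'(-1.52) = -20.50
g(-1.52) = 22.41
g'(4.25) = 177.88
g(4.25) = 284.34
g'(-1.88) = -19.63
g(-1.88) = 29.68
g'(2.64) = 82.34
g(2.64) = 79.05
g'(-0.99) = -18.94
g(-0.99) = 11.81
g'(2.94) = 97.78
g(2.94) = 106.04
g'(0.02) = -6.64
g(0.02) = -2.14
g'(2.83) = 91.99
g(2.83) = 95.60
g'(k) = 6*k^2 + 18*k - 7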